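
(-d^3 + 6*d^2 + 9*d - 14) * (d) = -d^4 + 6*d^3 + 9*d^2 - 14*d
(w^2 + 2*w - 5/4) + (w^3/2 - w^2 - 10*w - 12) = w^3/2 - 8*w - 53/4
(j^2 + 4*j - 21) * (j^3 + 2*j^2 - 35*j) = j^5 + 6*j^4 - 48*j^3 - 182*j^2 + 735*j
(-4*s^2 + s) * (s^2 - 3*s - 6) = -4*s^4 + 13*s^3 + 21*s^2 - 6*s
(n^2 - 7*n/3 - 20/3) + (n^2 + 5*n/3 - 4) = 2*n^2 - 2*n/3 - 32/3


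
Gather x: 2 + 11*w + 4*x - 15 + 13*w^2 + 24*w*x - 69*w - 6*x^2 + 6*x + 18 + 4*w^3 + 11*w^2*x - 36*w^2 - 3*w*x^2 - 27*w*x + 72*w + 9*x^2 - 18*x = 4*w^3 - 23*w^2 + 14*w + x^2*(3 - 3*w) + x*(11*w^2 - 3*w - 8) + 5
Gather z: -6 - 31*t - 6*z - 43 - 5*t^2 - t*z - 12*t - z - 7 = -5*t^2 - 43*t + z*(-t - 7) - 56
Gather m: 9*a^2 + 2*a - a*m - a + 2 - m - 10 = 9*a^2 + a + m*(-a - 1) - 8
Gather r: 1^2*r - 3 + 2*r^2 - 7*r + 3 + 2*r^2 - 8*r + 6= 4*r^2 - 14*r + 6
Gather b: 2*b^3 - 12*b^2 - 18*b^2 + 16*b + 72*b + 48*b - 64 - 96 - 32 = 2*b^3 - 30*b^2 + 136*b - 192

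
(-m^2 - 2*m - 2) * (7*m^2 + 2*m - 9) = -7*m^4 - 16*m^3 - 9*m^2 + 14*m + 18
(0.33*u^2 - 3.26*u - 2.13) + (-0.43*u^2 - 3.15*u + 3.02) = -0.1*u^2 - 6.41*u + 0.89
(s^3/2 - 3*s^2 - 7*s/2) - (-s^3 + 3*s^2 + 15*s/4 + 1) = 3*s^3/2 - 6*s^2 - 29*s/4 - 1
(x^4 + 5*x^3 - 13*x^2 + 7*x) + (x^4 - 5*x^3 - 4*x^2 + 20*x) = 2*x^4 - 17*x^2 + 27*x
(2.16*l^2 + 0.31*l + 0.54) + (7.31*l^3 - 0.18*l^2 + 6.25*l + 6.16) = 7.31*l^3 + 1.98*l^2 + 6.56*l + 6.7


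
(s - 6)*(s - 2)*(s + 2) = s^3 - 6*s^2 - 4*s + 24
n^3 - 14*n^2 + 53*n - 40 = (n - 8)*(n - 5)*(n - 1)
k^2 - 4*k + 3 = (k - 3)*(k - 1)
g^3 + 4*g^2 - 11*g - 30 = (g - 3)*(g + 2)*(g + 5)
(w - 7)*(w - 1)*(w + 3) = w^3 - 5*w^2 - 17*w + 21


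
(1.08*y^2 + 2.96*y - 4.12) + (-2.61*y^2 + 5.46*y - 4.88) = -1.53*y^2 + 8.42*y - 9.0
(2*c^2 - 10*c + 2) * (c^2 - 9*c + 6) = 2*c^4 - 28*c^3 + 104*c^2 - 78*c + 12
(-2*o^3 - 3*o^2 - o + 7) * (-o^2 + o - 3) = 2*o^5 + o^4 + 4*o^3 + o^2 + 10*o - 21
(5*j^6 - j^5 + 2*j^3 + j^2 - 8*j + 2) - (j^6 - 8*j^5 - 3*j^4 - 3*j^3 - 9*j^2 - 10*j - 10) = 4*j^6 + 7*j^5 + 3*j^4 + 5*j^3 + 10*j^2 + 2*j + 12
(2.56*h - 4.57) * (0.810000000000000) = 2.0736*h - 3.7017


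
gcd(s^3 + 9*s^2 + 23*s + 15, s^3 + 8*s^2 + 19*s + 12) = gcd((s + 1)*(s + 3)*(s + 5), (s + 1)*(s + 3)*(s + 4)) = s^2 + 4*s + 3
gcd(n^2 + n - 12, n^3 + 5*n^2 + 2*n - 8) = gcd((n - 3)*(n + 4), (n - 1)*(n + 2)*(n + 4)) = n + 4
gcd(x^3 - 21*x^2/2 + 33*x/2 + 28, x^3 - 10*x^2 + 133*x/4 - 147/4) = x - 7/2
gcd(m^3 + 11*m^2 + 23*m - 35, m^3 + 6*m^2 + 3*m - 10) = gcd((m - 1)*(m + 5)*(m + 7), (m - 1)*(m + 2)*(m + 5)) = m^2 + 4*m - 5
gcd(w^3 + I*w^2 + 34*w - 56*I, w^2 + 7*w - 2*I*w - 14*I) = w - 2*I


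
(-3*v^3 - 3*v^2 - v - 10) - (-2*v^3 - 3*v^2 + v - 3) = -v^3 - 2*v - 7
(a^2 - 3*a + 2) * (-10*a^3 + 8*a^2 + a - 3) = -10*a^5 + 38*a^4 - 43*a^3 + 10*a^2 + 11*a - 6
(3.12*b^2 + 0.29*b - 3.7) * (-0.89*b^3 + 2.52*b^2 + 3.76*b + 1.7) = -2.7768*b^5 + 7.6043*b^4 + 15.755*b^3 - 2.9296*b^2 - 13.419*b - 6.29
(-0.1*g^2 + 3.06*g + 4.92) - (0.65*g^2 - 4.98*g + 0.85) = -0.75*g^2 + 8.04*g + 4.07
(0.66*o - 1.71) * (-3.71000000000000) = 6.3441 - 2.4486*o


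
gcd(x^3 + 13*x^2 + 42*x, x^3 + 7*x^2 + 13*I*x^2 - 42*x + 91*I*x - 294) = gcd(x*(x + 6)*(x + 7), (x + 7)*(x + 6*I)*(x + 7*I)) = x + 7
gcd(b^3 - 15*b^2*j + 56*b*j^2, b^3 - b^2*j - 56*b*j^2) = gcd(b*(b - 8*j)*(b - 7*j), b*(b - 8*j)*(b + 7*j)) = b^2 - 8*b*j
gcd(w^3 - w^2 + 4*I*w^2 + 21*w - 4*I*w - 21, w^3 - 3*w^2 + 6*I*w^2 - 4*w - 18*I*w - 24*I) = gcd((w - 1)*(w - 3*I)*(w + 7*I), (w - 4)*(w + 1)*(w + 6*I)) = 1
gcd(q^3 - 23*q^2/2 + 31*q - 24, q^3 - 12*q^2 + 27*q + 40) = q - 8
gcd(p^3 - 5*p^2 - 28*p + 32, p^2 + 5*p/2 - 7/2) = p - 1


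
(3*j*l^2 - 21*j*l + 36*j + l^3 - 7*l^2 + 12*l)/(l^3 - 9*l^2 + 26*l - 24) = (3*j + l)/(l - 2)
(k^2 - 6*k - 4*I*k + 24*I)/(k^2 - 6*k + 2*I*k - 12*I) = (k - 4*I)/(k + 2*I)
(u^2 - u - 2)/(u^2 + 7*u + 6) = (u - 2)/(u + 6)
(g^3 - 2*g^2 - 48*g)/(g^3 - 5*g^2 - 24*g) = (g + 6)/(g + 3)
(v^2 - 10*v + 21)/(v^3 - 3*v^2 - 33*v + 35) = (v - 3)/(v^2 + 4*v - 5)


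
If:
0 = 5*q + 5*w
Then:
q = -w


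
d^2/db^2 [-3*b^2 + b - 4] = -6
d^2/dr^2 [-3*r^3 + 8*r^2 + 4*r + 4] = 16 - 18*r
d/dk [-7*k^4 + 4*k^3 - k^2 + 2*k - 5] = -28*k^3 + 12*k^2 - 2*k + 2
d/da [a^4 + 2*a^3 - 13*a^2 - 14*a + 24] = 4*a^3 + 6*a^2 - 26*a - 14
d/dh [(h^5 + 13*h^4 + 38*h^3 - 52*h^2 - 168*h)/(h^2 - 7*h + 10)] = (3*h^4 + 10*h^3 - 157*h^2 - 680*h - 420)/(h^2 - 10*h + 25)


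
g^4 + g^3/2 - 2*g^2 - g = g*(g + 1/2)*(g - sqrt(2))*(g + sqrt(2))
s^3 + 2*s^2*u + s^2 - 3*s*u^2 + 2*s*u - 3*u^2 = (s + 1)*(s - u)*(s + 3*u)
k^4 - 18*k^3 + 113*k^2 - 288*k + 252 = (k - 7)*(k - 6)*(k - 3)*(k - 2)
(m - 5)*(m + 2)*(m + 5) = m^3 + 2*m^2 - 25*m - 50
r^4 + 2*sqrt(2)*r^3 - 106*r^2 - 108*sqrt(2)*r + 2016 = (r - 6*sqrt(2))*(r - 3*sqrt(2))*(r + 4*sqrt(2))*(r + 7*sqrt(2))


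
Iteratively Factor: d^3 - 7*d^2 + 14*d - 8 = (d - 2)*(d^2 - 5*d + 4) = (d - 2)*(d - 1)*(d - 4)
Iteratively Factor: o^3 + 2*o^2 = (o + 2)*(o^2) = o*(o + 2)*(o)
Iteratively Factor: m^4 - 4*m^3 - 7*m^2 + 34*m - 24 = (m - 2)*(m^3 - 2*m^2 - 11*m + 12) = (m - 2)*(m + 3)*(m^2 - 5*m + 4) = (m - 4)*(m - 2)*(m + 3)*(m - 1)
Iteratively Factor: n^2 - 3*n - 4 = (n - 4)*(n + 1)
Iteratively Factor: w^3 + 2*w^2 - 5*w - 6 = (w + 3)*(w^2 - w - 2) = (w + 1)*(w + 3)*(w - 2)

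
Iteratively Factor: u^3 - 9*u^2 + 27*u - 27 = (u - 3)*(u^2 - 6*u + 9) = (u - 3)^2*(u - 3)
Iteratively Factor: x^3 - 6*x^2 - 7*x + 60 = (x - 4)*(x^2 - 2*x - 15) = (x - 5)*(x - 4)*(x + 3)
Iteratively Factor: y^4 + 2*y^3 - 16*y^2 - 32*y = (y - 4)*(y^3 + 6*y^2 + 8*y) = (y - 4)*(y + 4)*(y^2 + 2*y) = y*(y - 4)*(y + 4)*(y + 2)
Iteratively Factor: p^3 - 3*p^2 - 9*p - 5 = (p + 1)*(p^2 - 4*p - 5) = (p + 1)^2*(p - 5)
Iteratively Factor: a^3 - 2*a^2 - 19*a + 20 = (a - 1)*(a^2 - a - 20) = (a - 5)*(a - 1)*(a + 4)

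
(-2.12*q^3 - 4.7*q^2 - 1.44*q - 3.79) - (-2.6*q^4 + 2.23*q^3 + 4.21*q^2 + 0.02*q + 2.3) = 2.6*q^4 - 4.35*q^3 - 8.91*q^2 - 1.46*q - 6.09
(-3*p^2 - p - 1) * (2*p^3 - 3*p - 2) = -6*p^5 - 2*p^4 + 7*p^3 + 9*p^2 + 5*p + 2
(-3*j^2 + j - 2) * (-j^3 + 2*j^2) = 3*j^5 - 7*j^4 + 4*j^3 - 4*j^2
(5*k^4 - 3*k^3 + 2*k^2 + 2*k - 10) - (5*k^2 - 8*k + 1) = 5*k^4 - 3*k^3 - 3*k^2 + 10*k - 11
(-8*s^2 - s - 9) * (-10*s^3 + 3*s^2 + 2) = 80*s^5 - 14*s^4 + 87*s^3 - 43*s^2 - 2*s - 18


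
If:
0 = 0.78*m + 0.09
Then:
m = -0.12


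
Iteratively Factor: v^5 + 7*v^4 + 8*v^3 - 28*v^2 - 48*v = (v + 4)*(v^4 + 3*v^3 - 4*v^2 - 12*v) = (v - 2)*(v + 4)*(v^3 + 5*v^2 + 6*v) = (v - 2)*(v + 3)*(v + 4)*(v^2 + 2*v) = (v - 2)*(v + 2)*(v + 3)*(v + 4)*(v)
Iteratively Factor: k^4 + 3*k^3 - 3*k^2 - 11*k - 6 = (k + 1)*(k^3 + 2*k^2 - 5*k - 6) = (k - 2)*(k + 1)*(k^2 + 4*k + 3) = (k - 2)*(k + 1)^2*(k + 3)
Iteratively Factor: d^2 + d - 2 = (d - 1)*(d + 2)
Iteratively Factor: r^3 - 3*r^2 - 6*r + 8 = (r - 4)*(r^2 + r - 2) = (r - 4)*(r + 2)*(r - 1)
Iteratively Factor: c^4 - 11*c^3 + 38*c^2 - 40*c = (c - 5)*(c^3 - 6*c^2 + 8*c) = (c - 5)*(c - 4)*(c^2 - 2*c) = c*(c - 5)*(c - 4)*(c - 2)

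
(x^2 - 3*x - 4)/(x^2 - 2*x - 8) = (x + 1)/(x + 2)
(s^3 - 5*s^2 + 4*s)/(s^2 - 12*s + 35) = s*(s^2 - 5*s + 4)/(s^2 - 12*s + 35)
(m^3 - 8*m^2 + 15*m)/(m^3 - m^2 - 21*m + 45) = m*(m - 5)/(m^2 + 2*m - 15)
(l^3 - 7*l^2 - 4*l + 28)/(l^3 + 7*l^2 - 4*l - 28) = (l - 7)/(l + 7)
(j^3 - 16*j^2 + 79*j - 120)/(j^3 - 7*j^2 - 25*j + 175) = (j^2 - 11*j + 24)/(j^2 - 2*j - 35)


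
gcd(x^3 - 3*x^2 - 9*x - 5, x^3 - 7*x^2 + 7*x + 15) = x^2 - 4*x - 5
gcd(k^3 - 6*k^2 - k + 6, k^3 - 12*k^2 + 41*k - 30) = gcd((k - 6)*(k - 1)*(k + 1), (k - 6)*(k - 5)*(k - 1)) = k^2 - 7*k + 6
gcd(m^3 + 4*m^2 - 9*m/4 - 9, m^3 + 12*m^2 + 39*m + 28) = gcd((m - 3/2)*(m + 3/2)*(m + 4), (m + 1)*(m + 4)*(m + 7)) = m + 4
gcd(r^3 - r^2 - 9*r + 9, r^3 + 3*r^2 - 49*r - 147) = r + 3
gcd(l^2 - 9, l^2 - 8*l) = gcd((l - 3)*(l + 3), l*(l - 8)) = 1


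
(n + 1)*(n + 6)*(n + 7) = n^3 + 14*n^2 + 55*n + 42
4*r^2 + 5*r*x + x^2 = (r + x)*(4*r + x)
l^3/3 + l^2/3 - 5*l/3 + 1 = (l/3 + 1)*(l - 1)^2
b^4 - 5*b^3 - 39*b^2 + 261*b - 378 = (b - 6)*(b - 3)^2*(b + 7)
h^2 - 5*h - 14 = (h - 7)*(h + 2)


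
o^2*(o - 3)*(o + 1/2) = o^4 - 5*o^3/2 - 3*o^2/2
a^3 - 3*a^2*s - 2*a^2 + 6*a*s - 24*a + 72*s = (a - 6)*(a + 4)*(a - 3*s)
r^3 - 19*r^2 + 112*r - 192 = (r - 8)^2*(r - 3)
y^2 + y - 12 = (y - 3)*(y + 4)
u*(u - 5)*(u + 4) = u^3 - u^2 - 20*u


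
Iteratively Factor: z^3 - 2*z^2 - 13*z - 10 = (z - 5)*(z^2 + 3*z + 2) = (z - 5)*(z + 2)*(z + 1)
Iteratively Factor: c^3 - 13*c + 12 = (c - 3)*(c^2 + 3*c - 4) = (c - 3)*(c + 4)*(c - 1)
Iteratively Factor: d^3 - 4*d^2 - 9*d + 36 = (d - 3)*(d^2 - d - 12) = (d - 3)*(d + 3)*(d - 4)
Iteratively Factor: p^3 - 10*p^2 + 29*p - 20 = (p - 5)*(p^2 - 5*p + 4) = (p - 5)*(p - 1)*(p - 4)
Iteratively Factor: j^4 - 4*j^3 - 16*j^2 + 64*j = (j - 4)*(j^3 - 16*j) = j*(j - 4)*(j^2 - 16) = j*(j - 4)^2*(j + 4)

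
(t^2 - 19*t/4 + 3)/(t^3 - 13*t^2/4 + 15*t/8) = 2*(t - 4)/(t*(2*t - 5))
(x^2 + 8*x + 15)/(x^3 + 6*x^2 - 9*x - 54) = (x + 5)/(x^2 + 3*x - 18)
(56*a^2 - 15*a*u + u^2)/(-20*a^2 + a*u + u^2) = (56*a^2 - 15*a*u + u^2)/(-20*a^2 + a*u + u^2)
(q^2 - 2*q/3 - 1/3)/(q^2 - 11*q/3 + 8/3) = (3*q + 1)/(3*q - 8)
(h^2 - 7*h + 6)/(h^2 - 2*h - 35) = (-h^2 + 7*h - 6)/(-h^2 + 2*h + 35)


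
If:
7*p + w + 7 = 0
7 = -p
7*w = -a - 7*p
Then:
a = -245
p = -7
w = 42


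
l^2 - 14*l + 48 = (l - 8)*(l - 6)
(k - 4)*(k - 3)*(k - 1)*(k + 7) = k^4 - k^3 - 37*k^2 + 121*k - 84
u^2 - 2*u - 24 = (u - 6)*(u + 4)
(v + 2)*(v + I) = v^2 + 2*v + I*v + 2*I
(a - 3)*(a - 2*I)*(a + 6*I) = a^3 - 3*a^2 + 4*I*a^2 + 12*a - 12*I*a - 36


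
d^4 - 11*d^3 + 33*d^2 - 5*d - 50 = (d - 5)^2*(d - 2)*(d + 1)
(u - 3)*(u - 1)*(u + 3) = u^3 - u^2 - 9*u + 9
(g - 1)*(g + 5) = g^2 + 4*g - 5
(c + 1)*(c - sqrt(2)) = c^2 - sqrt(2)*c + c - sqrt(2)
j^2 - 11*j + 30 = (j - 6)*(j - 5)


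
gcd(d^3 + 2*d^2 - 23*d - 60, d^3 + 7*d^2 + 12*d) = d^2 + 7*d + 12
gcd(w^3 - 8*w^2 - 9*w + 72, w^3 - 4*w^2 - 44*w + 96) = w - 8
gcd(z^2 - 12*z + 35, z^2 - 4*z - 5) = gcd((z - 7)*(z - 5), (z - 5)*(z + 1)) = z - 5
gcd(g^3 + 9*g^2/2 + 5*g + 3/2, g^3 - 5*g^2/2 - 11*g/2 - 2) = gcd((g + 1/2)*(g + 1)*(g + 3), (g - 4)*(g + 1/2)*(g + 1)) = g^2 + 3*g/2 + 1/2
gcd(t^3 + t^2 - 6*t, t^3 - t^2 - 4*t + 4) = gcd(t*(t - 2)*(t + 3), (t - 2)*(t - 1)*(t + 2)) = t - 2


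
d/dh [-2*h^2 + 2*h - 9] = 2 - 4*h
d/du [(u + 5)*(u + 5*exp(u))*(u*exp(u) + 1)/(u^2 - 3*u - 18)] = (-(u + 5)*(u + 5*exp(u))*(2*u - 3)*(u*exp(u) + 1) + (-u^2 + 3*u + 18)*(-(u + 1)*(u + 5)*(u + 5*exp(u))*exp(u) - (u + 5)*(u*exp(u) + 1)*(5*exp(u) + 1) - (u + 5*exp(u))*(u*exp(u) + 1)))/(-u^2 + 3*u + 18)^2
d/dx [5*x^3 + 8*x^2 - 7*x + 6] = 15*x^2 + 16*x - 7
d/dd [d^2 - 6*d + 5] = 2*d - 6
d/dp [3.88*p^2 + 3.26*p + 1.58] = 7.76*p + 3.26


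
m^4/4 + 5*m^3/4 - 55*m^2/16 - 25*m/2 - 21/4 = (m/4 + 1/2)*(m - 7/2)*(m + 1/2)*(m + 6)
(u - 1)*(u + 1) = u^2 - 1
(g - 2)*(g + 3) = g^2 + g - 6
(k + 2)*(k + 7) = k^2 + 9*k + 14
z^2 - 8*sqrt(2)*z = z*(z - 8*sqrt(2))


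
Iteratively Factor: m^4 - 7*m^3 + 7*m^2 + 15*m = (m - 5)*(m^3 - 2*m^2 - 3*m) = (m - 5)*(m + 1)*(m^2 - 3*m) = (m - 5)*(m - 3)*(m + 1)*(m)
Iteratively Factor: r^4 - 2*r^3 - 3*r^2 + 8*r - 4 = (r - 1)*(r^3 - r^2 - 4*r + 4) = (r - 1)*(r + 2)*(r^2 - 3*r + 2) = (r - 1)^2*(r + 2)*(r - 2)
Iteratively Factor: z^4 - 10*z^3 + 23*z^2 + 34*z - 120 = (z + 2)*(z^3 - 12*z^2 + 47*z - 60) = (z - 5)*(z + 2)*(z^2 - 7*z + 12) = (z - 5)*(z - 4)*(z + 2)*(z - 3)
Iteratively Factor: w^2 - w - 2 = (w - 2)*(w + 1)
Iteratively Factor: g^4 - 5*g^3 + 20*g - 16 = (g - 1)*(g^3 - 4*g^2 - 4*g + 16) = (g - 1)*(g + 2)*(g^2 - 6*g + 8) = (g - 4)*(g - 1)*(g + 2)*(g - 2)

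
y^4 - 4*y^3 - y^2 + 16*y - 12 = (y - 3)*(y - 2)*(y - 1)*(y + 2)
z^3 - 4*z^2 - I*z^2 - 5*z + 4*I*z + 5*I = (z - 5)*(z + 1)*(z - I)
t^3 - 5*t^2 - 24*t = t*(t - 8)*(t + 3)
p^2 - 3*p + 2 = (p - 2)*(p - 1)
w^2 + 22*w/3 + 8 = (w + 4/3)*(w + 6)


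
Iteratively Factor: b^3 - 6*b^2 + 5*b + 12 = (b - 3)*(b^2 - 3*b - 4) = (b - 3)*(b + 1)*(b - 4)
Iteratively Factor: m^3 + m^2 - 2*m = (m + 2)*(m^2 - m) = m*(m + 2)*(m - 1)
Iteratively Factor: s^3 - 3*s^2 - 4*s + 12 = (s + 2)*(s^2 - 5*s + 6) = (s - 3)*(s + 2)*(s - 2)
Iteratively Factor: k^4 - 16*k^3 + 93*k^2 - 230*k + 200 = (k - 5)*(k^3 - 11*k^2 + 38*k - 40) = (k - 5)*(k - 2)*(k^2 - 9*k + 20) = (k - 5)*(k - 4)*(k - 2)*(k - 5)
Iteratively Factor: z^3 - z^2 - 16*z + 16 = (z - 4)*(z^2 + 3*z - 4) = (z - 4)*(z + 4)*(z - 1)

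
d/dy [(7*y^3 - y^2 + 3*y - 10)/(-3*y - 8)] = (-42*y^3 - 165*y^2 + 16*y - 54)/(9*y^2 + 48*y + 64)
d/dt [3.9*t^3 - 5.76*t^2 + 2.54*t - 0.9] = 11.7*t^2 - 11.52*t + 2.54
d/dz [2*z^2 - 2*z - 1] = 4*z - 2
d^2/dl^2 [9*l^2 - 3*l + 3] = 18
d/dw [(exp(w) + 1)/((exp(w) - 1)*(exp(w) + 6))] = (-exp(2*w) - 2*exp(w) - 11)*exp(w)/(exp(4*w) + 10*exp(3*w) + 13*exp(2*w) - 60*exp(w) + 36)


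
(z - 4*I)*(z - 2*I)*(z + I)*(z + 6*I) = z^4 + I*z^3 + 28*z^2 - 20*I*z + 48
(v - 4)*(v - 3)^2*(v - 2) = v^4 - 12*v^3 + 53*v^2 - 102*v + 72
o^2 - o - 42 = (o - 7)*(o + 6)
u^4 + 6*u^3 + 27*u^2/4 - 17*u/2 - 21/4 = (u - 1)*(u + 1/2)*(u + 3)*(u + 7/2)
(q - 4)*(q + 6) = q^2 + 2*q - 24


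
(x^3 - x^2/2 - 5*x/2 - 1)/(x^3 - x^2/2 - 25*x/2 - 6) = (x^2 - x - 2)/(x^2 - x - 12)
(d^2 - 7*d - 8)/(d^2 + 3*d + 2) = (d - 8)/(d + 2)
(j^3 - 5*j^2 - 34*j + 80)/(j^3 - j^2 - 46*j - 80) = (j - 2)/(j + 2)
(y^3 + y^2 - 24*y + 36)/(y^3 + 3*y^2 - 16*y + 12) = (y - 3)/(y - 1)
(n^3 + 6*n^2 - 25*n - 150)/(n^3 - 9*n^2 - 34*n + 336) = (n^2 - 25)/(n^2 - 15*n + 56)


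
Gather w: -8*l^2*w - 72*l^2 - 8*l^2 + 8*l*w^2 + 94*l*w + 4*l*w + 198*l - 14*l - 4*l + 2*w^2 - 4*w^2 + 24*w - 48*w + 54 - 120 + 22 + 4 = -80*l^2 + 180*l + w^2*(8*l - 2) + w*(-8*l^2 + 98*l - 24) - 40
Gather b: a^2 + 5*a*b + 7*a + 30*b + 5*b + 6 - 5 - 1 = a^2 + 7*a + b*(5*a + 35)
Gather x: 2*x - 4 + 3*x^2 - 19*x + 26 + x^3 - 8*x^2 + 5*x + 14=x^3 - 5*x^2 - 12*x + 36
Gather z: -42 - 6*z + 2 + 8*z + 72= 2*z + 32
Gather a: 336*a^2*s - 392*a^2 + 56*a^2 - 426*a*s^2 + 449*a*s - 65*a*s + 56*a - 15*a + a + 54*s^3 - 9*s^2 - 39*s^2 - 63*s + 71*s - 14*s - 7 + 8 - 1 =a^2*(336*s - 336) + a*(-426*s^2 + 384*s + 42) + 54*s^3 - 48*s^2 - 6*s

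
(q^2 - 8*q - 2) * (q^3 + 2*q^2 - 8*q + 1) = q^5 - 6*q^4 - 26*q^3 + 61*q^2 + 8*q - 2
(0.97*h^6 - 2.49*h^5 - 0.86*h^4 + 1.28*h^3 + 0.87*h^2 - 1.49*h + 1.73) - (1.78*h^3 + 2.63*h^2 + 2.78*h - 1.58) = 0.97*h^6 - 2.49*h^5 - 0.86*h^4 - 0.5*h^3 - 1.76*h^2 - 4.27*h + 3.31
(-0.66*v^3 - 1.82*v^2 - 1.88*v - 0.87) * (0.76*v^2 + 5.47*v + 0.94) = -0.5016*v^5 - 4.9934*v^4 - 12.0046*v^3 - 12.6556*v^2 - 6.5261*v - 0.8178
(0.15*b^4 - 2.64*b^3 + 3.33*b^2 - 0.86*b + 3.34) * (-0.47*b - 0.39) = -0.0705*b^5 + 1.1823*b^4 - 0.5355*b^3 - 0.8945*b^2 - 1.2344*b - 1.3026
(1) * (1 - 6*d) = 1 - 6*d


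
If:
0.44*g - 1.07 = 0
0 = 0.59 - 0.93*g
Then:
No Solution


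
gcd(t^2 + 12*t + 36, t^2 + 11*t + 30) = t + 6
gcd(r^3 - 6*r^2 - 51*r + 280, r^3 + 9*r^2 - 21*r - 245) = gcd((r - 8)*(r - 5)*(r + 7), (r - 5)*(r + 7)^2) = r^2 + 2*r - 35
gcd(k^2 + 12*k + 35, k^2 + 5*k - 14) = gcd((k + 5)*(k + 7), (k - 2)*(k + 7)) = k + 7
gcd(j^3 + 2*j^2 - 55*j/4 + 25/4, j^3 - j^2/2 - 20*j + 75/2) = j^2 + 5*j/2 - 25/2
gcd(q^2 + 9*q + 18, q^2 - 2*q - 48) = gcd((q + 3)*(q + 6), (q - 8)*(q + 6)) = q + 6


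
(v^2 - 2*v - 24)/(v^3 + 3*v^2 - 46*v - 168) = (v - 6)/(v^2 - v - 42)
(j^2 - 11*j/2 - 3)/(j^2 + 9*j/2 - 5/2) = (2*j^2 - 11*j - 6)/(2*j^2 + 9*j - 5)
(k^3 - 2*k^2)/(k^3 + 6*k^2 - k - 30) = k^2/(k^2 + 8*k + 15)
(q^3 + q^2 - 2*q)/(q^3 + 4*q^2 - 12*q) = (q^2 + q - 2)/(q^2 + 4*q - 12)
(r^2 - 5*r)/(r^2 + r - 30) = r/(r + 6)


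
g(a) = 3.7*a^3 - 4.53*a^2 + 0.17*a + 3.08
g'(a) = 11.1*a^2 - 9.06*a + 0.17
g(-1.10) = -7.51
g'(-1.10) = 23.57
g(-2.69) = -102.18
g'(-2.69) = 104.86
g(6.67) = 900.62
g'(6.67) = 433.57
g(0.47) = 2.54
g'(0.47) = -1.64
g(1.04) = 2.52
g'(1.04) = 2.75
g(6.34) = 764.98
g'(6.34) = 388.90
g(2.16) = 19.60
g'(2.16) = 32.39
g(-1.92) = -40.13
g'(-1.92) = 58.48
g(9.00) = 2334.98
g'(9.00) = 817.73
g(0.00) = 3.08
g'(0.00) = 0.17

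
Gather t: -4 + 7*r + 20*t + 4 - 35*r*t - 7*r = t*(20 - 35*r)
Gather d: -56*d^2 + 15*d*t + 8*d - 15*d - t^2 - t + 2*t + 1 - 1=-56*d^2 + d*(15*t - 7) - t^2 + t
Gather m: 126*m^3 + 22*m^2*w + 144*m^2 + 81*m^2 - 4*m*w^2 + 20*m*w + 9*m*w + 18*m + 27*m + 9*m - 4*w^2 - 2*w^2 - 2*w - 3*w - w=126*m^3 + m^2*(22*w + 225) + m*(-4*w^2 + 29*w + 54) - 6*w^2 - 6*w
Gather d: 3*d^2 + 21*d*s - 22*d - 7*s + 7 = 3*d^2 + d*(21*s - 22) - 7*s + 7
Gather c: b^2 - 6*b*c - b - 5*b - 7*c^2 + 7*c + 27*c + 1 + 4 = b^2 - 6*b - 7*c^2 + c*(34 - 6*b) + 5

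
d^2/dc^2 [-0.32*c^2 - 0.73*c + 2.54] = -0.640000000000000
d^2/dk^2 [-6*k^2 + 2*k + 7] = -12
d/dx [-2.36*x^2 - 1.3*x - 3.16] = -4.72*x - 1.3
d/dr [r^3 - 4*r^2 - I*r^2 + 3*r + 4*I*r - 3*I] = 3*r^2 - 8*r - 2*I*r + 3 + 4*I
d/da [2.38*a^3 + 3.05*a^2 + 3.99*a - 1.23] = 7.14*a^2 + 6.1*a + 3.99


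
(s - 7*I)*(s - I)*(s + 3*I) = s^3 - 5*I*s^2 + 17*s - 21*I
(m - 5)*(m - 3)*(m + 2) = m^3 - 6*m^2 - m + 30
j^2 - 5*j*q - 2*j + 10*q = (j - 2)*(j - 5*q)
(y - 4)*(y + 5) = y^2 + y - 20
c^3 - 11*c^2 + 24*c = c*(c - 8)*(c - 3)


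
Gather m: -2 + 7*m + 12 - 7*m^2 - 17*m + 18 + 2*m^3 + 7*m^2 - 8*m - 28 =2*m^3 - 18*m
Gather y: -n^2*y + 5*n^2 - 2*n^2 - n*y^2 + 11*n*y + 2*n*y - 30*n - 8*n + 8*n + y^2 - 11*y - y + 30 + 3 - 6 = 3*n^2 - 30*n + y^2*(1 - n) + y*(-n^2 + 13*n - 12) + 27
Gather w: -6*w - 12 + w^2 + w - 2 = w^2 - 5*w - 14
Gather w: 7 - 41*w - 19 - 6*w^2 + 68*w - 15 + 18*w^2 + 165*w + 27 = 12*w^2 + 192*w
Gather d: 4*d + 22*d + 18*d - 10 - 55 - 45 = 44*d - 110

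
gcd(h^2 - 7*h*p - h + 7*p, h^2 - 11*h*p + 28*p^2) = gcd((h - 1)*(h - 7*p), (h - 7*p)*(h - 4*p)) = -h + 7*p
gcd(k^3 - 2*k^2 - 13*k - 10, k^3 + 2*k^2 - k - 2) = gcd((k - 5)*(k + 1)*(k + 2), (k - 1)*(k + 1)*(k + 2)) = k^2 + 3*k + 2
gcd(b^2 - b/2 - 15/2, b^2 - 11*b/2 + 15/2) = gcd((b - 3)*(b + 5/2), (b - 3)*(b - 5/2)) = b - 3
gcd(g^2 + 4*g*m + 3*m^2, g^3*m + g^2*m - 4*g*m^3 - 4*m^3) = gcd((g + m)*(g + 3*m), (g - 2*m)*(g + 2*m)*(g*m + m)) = 1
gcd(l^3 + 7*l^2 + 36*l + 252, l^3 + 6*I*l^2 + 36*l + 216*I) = l^2 + 36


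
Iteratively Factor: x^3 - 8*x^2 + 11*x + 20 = (x + 1)*(x^2 - 9*x + 20) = (x - 4)*(x + 1)*(x - 5)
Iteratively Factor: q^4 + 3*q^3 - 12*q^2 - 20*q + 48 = (q - 2)*(q^3 + 5*q^2 - 2*q - 24) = (q - 2)*(q + 3)*(q^2 + 2*q - 8) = (q - 2)^2*(q + 3)*(q + 4)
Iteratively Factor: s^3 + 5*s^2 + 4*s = (s + 4)*(s^2 + s) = (s + 1)*(s + 4)*(s)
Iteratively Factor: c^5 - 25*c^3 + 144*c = (c + 3)*(c^4 - 3*c^3 - 16*c^2 + 48*c) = (c - 3)*(c + 3)*(c^3 - 16*c) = (c - 3)*(c + 3)*(c + 4)*(c^2 - 4*c) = c*(c - 3)*(c + 3)*(c + 4)*(c - 4)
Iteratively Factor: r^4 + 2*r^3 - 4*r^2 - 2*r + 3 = (r + 1)*(r^3 + r^2 - 5*r + 3) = (r - 1)*(r + 1)*(r^2 + 2*r - 3) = (r - 1)*(r + 1)*(r + 3)*(r - 1)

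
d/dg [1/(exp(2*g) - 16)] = -2*exp(2*g)/(exp(2*g) - 16)^2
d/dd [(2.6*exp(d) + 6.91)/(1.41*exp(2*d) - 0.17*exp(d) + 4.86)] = (-3.666*exp(2*d) - 19.4862*exp(d) + 13.8107)*exp(d)/(1.9881*exp(4*d) - 0.4794*exp(3*d) + 13.7341*exp(2*d) - 1.6524*exp(d) + 23.6196)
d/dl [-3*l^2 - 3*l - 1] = -6*l - 3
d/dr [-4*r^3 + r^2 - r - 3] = -12*r^2 + 2*r - 1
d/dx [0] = 0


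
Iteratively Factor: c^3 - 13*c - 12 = (c - 4)*(c^2 + 4*c + 3) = (c - 4)*(c + 1)*(c + 3)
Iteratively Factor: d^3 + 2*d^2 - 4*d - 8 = (d + 2)*(d^2 - 4) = (d + 2)^2*(d - 2)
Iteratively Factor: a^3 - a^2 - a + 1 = (a - 1)*(a^2 - 1) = (a - 1)^2*(a + 1)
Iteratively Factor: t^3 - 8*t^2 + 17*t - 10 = (t - 5)*(t^2 - 3*t + 2) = (t - 5)*(t - 2)*(t - 1)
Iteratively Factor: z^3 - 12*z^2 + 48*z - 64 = (z - 4)*(z^2 - 8*z + 16) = (z - 4)^2*(z - 4)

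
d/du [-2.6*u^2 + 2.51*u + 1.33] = 2.51 - 5.2*u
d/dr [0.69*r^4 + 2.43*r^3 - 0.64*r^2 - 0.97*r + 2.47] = 2.76*r^3 + 7.29*r^2 - 1.28*r - 0.97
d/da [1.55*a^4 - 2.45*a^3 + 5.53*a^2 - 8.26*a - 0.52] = 6.2*a^3 - 7.35*a^2 + 11.06*a - 8.26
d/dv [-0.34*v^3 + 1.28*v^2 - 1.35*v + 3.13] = -1.02*v^2 + 2.56*v - 1.35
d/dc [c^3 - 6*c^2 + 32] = 3*c*(c - 4)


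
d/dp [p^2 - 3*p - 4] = 2*p - 3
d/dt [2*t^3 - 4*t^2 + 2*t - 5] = 6*t^2 - 8*t + 2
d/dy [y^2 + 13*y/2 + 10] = 2*y + 13/2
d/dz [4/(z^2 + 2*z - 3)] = 8*(-z - 1)/(z^2 + 2*z - 3)^2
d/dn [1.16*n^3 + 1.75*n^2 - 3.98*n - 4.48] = 3.48*n^2 + 3.5*n - 3.98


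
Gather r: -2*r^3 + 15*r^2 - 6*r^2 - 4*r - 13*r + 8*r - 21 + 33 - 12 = -2*r^3 + 9*r^2 - 9*r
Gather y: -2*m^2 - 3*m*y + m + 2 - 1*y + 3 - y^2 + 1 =-2*m^2 + m - y^2 + y*(-3*m - 1) + 6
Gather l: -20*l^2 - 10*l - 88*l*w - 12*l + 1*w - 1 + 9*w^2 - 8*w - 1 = -20*l^2 + l*(-88*w - 22) + 9*w^2 - 7*w - 2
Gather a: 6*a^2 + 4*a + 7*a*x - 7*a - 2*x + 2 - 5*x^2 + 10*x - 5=6*a^2 + a*(7*x - 3) - 5*x^2 + 8*x - 3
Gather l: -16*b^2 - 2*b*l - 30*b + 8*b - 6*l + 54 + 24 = -16*b^2 - 22*b + l*(-2*b - 6) + 78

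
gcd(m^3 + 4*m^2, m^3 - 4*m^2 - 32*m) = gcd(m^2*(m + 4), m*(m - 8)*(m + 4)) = m^2 + 4*m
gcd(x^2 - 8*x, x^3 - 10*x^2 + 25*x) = x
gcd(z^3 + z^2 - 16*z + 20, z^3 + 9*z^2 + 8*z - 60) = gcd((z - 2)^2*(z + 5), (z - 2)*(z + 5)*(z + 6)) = z^2 + 3*z - 10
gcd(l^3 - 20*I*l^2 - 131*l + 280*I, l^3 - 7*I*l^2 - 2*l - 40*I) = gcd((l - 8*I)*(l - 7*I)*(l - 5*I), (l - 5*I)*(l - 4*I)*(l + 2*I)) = l - 5*I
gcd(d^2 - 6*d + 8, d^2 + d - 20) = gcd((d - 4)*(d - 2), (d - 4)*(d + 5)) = d - 4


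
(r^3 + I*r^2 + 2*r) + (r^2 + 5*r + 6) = r^3 + r^2 + I*r^2 + 7*r + 6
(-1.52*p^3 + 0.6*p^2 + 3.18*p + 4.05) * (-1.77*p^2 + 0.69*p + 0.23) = 2.6904*p^5 - 2.1108*p^4 - 5.5642*p^3 - 4.8363*p^2 + 3.5259*p + 0.9315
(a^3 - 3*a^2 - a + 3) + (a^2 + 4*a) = a^3 - 2*a^2 + 3*a + 3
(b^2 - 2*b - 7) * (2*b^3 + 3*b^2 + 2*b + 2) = 2*b^5 - b^4 - 18*b^3 - 23*b^2 - 18*b - 14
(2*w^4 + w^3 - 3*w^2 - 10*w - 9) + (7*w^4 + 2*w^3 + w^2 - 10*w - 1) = 9*w^4 + 3*w^3 - 2*w^2 - 20*w - 10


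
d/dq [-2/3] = 0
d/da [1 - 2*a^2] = -4*a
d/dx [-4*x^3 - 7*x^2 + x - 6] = -12*x^2 - 14*x + 1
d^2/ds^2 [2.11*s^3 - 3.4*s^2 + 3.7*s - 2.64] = 12.66*s - 6.8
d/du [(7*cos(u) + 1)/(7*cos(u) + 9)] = -56*sin(u)/(7*cos(u) + 9)^2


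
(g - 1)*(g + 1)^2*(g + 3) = g^4 + 4*g^3 + 2*g^2 - 4*g - 3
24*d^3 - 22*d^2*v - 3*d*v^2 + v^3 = (-6*d + v)*(-d + v)*(4*d + v)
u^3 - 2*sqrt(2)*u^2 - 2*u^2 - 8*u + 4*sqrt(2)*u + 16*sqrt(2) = (u - 4)*(u + 2)*(u - 2*sqrt(2))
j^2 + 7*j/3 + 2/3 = (j + 1/3)*(j + 2)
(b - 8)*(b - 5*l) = b^2 - 5*b*l - 8*b + 40*l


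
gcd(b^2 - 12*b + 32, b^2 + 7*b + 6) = 1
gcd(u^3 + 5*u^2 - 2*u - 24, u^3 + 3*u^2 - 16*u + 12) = u - 2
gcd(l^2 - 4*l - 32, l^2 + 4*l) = l + 4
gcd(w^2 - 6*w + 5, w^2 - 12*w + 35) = w - 5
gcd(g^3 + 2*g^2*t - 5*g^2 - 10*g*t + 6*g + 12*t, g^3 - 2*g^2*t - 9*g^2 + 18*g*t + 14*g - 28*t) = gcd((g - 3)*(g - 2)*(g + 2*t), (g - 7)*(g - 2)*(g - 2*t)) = g - 2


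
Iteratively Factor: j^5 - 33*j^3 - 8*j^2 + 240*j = (j + 4)*(j^4 - 4*j^3 - 17*j^2 + 60*j) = (j - 5)*(j + 4)*(j^3 + j^2 - 12*j) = (j - 5)*(j + 4)^2*(j^2 - 3*j) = (j - 5)*(j - 3)*(j + 4)^2*(j)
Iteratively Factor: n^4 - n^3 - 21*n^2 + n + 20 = (n + 4)*(n^3 - 5*n^2 - n + 5) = (n - 1)*(n + 4)*(n^2 - 4*n - 5) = (n - 1)*(n + 1)*(n + 4)*(n - 5)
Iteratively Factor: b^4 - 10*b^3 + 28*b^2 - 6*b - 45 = (b - 3)*(b^3 - 7*b^2 + 7*b + 15) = (b - 5)*(b - 3)*(b^2 - 2*b - 3) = (b - 5)*(b - 3)*(b + 1)*(b - 3)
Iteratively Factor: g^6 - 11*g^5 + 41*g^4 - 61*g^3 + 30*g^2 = (g - 2)*(g^5 - 9*g^4 + 23*g^3 - 15*g^2) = (g - 5)*(g - 2)*(g^4 - 4*g^3 + 3*g^2) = g*(g - 5)*(g - 2)*(g^3 - 4*g^2 + 3*g) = g^2*(g - 5)*(g - 2)*(g^2 - 4*g + 3) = g^2*(g - 5)*(g - 2)*(g - 1)*(g - 3)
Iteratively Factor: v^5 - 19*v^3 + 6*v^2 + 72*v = (v - 3)*(v^4 + 3*v^3 - 10*v^2 - 24*v) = (v - 3)*(v + 2)*(v^3 + v^2 - 12*v) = v*(v - 3)*(v + 2)*(v^2 + v - 12) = v*(v - 3)^2*(v + 2)*(v + 4)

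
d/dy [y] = 1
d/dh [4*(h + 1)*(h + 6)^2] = 4*(h + 6)*(3*h + 8)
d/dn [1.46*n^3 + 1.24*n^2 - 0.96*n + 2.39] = 4.38*n^2 + 2.48*n - 0.96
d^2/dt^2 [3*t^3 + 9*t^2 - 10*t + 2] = 18*t + 18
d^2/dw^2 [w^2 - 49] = 2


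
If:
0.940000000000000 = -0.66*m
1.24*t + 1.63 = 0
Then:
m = -1.42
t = -1.31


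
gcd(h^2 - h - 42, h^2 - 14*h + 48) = 1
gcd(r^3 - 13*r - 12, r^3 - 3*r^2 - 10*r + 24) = r^2 - r - 12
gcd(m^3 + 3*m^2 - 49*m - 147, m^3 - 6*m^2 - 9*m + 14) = m - 7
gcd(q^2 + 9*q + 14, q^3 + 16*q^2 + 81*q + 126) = q + 7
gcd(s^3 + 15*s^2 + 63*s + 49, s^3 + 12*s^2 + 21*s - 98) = s^2 + 14*s + 49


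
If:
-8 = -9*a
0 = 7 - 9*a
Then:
No Solution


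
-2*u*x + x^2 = x*(-2*u + x)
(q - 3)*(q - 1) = q^2 - 4*q + 3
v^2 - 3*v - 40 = (v - 8)*(v + 5)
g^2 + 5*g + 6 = (g + 2)*(g + 3)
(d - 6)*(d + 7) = d^2 + d - 42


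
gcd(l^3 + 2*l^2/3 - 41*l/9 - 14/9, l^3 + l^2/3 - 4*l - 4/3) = l^2 - 5*l/3 - 2/3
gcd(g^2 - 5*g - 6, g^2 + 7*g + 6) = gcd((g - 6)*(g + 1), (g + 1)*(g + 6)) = g + 1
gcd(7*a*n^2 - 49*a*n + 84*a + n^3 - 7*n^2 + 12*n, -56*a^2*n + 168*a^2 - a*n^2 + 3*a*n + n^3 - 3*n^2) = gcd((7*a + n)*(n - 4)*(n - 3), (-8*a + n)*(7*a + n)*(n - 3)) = 7*a*n - 21*a + n^2 - 3*n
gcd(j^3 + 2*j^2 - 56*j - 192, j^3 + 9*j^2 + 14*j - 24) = j^2 + 10*j + 24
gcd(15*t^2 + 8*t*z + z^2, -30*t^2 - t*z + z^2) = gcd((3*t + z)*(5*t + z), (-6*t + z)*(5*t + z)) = 5*t + z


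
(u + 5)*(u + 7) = u^2 + 12*u + 35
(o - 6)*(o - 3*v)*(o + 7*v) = o^3 + 4*o^2*v - 6*o^2 - 21*o*v^2 - 24*o*v + 126*v^2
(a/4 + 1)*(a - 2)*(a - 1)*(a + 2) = a^4/4 + 3*a^3/4 - 2*a^2 - 3*a + 4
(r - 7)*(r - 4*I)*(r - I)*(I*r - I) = I*r^4 + 5*r^3 - 8*I*r^3 - 40*r^2 + 3*I*r^2 + 35*r + 32*I*r - 28*I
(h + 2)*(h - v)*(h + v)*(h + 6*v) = h^4 + 6*h^3*v + 2*h^3 - h^2*v^2 + 12*h^2*v - 6*h*v^3 - 2*h*v^2 - 12*v^3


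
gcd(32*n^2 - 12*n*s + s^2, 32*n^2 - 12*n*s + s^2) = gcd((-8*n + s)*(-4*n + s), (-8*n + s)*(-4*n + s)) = 32*n^2 - 12*n*s + s^2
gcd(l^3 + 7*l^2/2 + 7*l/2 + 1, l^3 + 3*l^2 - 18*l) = 1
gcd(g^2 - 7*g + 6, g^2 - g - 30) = g - 6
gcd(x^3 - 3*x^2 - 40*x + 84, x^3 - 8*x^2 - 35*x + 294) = x^2 - x - 42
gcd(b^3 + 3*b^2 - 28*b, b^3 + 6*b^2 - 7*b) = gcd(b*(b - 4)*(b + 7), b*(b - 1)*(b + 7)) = b^2 + 7*b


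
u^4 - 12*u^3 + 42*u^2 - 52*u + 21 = (u - 7)*(u - 3)*(u - 1)^2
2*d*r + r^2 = r*(2*d + r)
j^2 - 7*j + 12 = (j - 4)*(j - 3)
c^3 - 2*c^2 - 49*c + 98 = (c - 7)*(c - 2)*(c + 7)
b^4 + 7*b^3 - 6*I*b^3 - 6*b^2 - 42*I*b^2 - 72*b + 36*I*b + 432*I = (b - 3)*(b + 4)*(b + 6)*(b - 6*I)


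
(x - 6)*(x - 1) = x^2 - 7*x + 6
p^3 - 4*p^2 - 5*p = p*(p - 5)*(p + 1)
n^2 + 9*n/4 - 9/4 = (n - 3/4)*(n + 3)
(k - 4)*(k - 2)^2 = k^3 - 8*k^2 + 20*k - 16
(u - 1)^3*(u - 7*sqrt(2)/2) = u^4 - 7*sqrt(2)*u^3/2 - 3*u^3 + 3*u^2 + 21*sqrt(2)*u^2/2 - 21*sqrt(2)*u/2 - u + 7*sqrt(2)/2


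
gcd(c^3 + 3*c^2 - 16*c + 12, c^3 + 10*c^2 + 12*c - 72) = c^2 + 4*c - 12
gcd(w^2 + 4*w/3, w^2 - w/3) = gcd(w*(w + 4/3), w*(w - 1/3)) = w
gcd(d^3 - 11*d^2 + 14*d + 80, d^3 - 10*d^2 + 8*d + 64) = d^2 - 6*d - 16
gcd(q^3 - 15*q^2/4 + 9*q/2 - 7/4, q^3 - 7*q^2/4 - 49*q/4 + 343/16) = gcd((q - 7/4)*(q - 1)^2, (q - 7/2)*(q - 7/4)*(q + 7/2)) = q - 7/4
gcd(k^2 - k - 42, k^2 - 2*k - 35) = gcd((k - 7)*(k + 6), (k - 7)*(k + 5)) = k - 7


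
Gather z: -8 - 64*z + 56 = 48 - 64*z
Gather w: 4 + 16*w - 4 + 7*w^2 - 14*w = 7*w^2 + 2*w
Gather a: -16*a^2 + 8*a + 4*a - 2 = -16*a^2 + 12*a - 2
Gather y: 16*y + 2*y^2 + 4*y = 2*y^2 + 20*y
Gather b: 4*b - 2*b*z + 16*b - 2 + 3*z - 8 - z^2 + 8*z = b*(20 - 2*z) - z^2 + 11*z - 10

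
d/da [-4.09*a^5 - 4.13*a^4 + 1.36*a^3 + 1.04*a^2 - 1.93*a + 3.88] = -20.45*a^4 - 16.52*a^3 + 4.08*a^2 + 2.08*a - 1.93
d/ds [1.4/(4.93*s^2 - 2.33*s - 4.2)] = (3.262 - 13.804*s)/(-4.93*s^2 + 2.33*s + 4.2)^2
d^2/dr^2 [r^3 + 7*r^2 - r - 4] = 6*r + 14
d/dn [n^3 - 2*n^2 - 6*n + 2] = 3*n^2 - 4*n - 6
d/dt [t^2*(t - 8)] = t*(3*t - 16)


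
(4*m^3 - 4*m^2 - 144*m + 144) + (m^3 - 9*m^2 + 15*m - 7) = 5*m^3 - 13*m^2 - 129*m + 137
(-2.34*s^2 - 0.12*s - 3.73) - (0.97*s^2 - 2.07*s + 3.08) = -3.31*s^2 + 1.95*s - 6.81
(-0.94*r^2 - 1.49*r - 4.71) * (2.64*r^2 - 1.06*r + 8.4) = -2.4816*r^4 - 2.9372*r^3 - 18.751*r^2 - 7.5234*r - 39.564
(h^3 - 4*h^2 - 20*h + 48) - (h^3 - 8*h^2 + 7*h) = 4*h^2 - 27*h + 48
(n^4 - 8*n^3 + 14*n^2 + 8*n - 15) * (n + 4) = n^5 - 4*n^4 - 18*n^3 + 64*n^2 + 17*n - 60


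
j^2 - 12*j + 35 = (j - 7)*(j - 5)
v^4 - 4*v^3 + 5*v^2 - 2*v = v*(v - 2)*(v - 1)^2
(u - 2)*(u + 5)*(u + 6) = u^3 + 9*u^2 + 8*u - 60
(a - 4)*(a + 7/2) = a^2 - a/2 - 14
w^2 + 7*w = w*(w + 7)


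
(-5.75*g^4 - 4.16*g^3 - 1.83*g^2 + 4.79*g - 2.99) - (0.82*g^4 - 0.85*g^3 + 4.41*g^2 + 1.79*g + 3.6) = -6.57*g^4 - 3.31*g^3 - 6.24*g^2 + 3.0*g - 6.59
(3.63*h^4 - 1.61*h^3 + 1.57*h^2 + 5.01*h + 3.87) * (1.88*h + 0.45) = 6.8244*h^5 - 1.3933*h^4 + 2.2271*h^3 + 10.1253*h^2 + 9.5301*h + 1.7415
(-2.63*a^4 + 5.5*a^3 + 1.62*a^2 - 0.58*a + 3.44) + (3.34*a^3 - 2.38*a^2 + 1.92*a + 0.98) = -2.63*a^4 + 8.84*a^3 - 0.76*a^2 + 1.34*a + 4.42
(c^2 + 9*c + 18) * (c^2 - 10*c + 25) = c^4 - c^3 - 47*c^2 + 45*c + 450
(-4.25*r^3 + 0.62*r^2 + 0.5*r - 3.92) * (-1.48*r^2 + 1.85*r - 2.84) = 6.29*r^5 - 8.7801*r^4 + 12.477*r^3 + 4.9658*r^2 - 8.672*r + 11.1328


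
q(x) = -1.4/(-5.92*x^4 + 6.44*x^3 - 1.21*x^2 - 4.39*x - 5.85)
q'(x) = -1.4*(23.68*x^3 - 19.32*x^2 + 2.42*x + 4.39)/(-5.92*x^4 + 6.44*x^3 - 1.21*x^2 - 4.39*x - 5.85)^2 = (-33.152*x^3 + 27.048*x^2 - 3.388*x - 6.146)/(5.92*x^4 - 6.44*x^3 + 1.21*x^2 + 4.39*x + 5.85)^2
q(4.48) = 0.00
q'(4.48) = -0.00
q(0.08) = 0.23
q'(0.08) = -0.16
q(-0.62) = 0.23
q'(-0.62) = 0.40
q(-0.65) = 0.22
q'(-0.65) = 0.41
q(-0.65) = 0.22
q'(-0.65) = 0.41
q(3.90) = 0.00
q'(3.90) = -0.00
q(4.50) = 0.00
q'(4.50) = -0.00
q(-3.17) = 0.00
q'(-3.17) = 0.00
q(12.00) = 0.00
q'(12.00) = -0.00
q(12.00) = 0.00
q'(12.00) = -0.00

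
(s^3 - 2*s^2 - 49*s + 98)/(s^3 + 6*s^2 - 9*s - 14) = (s - 7)/(s + 1)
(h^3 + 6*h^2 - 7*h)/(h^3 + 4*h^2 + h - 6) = h*(h + 7)/(h^2 + 5*h + 6)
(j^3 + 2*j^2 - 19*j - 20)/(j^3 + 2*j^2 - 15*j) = (j^2 - 3*j - 4)/(j*(j - 3))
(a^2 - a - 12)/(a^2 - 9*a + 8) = (a^2 - a - 12)/(a^2 - 9*a + 8)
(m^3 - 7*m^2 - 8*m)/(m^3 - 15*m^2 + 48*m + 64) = m/(m - 8)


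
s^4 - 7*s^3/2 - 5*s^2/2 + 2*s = s*(s - 4)*(s - 1/2)*(s + 1)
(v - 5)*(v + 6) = v^2 + v - 30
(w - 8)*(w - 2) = w^2 - 10*w + 16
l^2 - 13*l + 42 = (l - 7)*(l - 6)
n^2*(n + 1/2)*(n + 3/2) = n^4 + 2*n^3 + 3*n^2/4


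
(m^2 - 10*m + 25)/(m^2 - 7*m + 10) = (m - 5)/(m - 2)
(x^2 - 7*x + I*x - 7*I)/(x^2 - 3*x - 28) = (x + I)/(x + 4)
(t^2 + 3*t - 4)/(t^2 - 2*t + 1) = (t + 4)/(t - 1)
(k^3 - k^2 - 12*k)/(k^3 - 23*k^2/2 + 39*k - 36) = 2*k*(k + 3)/(2*k^2 - 15*k + 18)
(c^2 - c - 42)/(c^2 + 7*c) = (c^2 - c - 42)/(c*(c + 7))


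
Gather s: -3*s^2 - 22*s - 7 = -3*s^2 - 22*s - 7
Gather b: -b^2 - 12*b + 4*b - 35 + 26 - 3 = -b^2 - 8*b - 12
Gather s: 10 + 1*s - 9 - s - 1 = 0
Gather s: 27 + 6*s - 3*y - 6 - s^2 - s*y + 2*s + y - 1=-s^2 + s*(8 - y) - 2*y + 20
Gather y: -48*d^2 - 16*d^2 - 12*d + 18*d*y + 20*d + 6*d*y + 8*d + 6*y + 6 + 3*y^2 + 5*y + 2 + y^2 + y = -64*d^2 + 16*d + 4*y^2 + y*(24*d + 12) + 8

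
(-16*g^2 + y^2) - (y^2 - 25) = 25 - 16*g^2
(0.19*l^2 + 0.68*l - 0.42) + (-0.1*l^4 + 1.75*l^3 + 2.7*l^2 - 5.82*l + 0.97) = -0.1*l^4 + 1.75*l^3 + 2.89*l^2 - 5.14*l + 0.55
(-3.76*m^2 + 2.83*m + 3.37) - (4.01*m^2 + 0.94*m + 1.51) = -7.77*m^2 + 1.89*m + 1.86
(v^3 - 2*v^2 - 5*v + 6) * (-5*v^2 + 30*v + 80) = -5*v^5 + 40*v^4 + 45*v^3 - 340*v^2 - 220*v + 480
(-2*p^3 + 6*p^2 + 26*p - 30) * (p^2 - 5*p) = -2*p^5 + 16*p^4 - 4*p^3 - 160*p^2 + 150*p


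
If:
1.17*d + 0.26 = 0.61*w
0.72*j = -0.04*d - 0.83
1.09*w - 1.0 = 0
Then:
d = 0.26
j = -1.17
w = 0.92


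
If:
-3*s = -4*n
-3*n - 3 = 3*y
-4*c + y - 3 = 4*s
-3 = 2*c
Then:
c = -3/2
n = 6/19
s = 8/19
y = -25/19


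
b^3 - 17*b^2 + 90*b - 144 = (b - 8)*(b - 6)*(b - 3)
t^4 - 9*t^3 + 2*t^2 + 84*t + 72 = (t - 6)^2*(t + 1)*(t + 2)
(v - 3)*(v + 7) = v^2 + 4*v - 21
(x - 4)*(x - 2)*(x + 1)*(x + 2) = x^4 - 3*x^3 - 8*x^2 + 12*x + 16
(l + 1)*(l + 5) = l^2 + 6*l + 5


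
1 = 1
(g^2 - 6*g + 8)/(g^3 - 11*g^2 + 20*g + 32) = (g - 2)/(g^2 - 7*g - 8)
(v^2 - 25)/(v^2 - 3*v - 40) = (v - 5)/(v - 8)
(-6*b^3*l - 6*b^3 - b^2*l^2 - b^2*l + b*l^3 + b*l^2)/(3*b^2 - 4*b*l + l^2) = b*(-2*b*l - 2*b - l^2 - l)/(b - l)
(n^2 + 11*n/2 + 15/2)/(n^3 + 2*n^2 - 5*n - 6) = (n + 5/2)/(n^2 - n - 2)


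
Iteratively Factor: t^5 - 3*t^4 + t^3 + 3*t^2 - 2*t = (t)*(t^4 - 3*t^3 + t^2 + 3*t - 2) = t*(t - 2)*(t^3 - t^2 - t + 1) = t*(t - 2)*(t + 1)*(t^2 - 2*t + 1) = t*(t - 2)*(t - 1)*(t + 1)*(t - 1)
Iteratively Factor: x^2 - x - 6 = (x + 2)*(x - 3)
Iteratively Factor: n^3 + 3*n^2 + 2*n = (n + 1)*(n^2 + 2*n) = (n + 1)*(n + 2)*(n)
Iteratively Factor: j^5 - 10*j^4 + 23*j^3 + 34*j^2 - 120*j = (j - 3)*(j^4 - 7*j^3 + 2*j^2 + 40*j) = (j - 3)*(j + 2)*(j^3 - 9*j^2 + 20*j) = (j - 4)*(j - 3)*(j + 2)*(j^2 - 5*j) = j*(j - 4)*(j - 3)*(j + 2)*(j - 5)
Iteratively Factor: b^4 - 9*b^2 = (b - 3)*(b^3 + 3*b^2) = (b - 3)*(b + 3)*(b^2) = b*(b - 3)*(b + 3)*(b)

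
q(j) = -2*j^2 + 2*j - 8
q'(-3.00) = 14.00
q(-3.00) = -32.00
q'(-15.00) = 62.00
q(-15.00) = -488.00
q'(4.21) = -14.84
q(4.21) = -35.03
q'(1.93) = -5.72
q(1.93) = -11.59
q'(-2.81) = 13.24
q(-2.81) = -29.41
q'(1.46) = -3.84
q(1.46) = -9.34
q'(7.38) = -27.52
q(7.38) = -102.17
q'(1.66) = -4.64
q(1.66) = -10.19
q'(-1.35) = 7.40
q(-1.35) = -14.34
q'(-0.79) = 5.16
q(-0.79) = -10.83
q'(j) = 2 - 4*j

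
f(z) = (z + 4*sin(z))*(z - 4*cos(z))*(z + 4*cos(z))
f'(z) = (1 - 4*sin(z))*(z + 4*sin(z))*(z - 4*cos(z)) + (z + 4*sin(z))*(z + 4*cos(z))*(4*sin(z) + 1) + (z - 4*cos(z))*(z + 4*cos(z))*(4*cos(z) + 1)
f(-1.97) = -8.28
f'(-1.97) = -43.34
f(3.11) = -20.43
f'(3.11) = 35.78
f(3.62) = 0.88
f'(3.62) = 34.87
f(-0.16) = 12.41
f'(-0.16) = -72.78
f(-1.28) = -1.65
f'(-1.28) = 58.71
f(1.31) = 3.38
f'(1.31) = 56.14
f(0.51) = -29.37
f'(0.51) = -17.48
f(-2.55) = 21.62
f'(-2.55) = -35.95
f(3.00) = -23.82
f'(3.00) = 25.23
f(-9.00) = -721.09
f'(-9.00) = -115.36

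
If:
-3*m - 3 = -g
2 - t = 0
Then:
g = 3*m + 3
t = 2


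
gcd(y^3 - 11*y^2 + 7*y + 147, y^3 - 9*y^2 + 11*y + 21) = y - 7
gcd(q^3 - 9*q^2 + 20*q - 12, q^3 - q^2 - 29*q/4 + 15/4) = 1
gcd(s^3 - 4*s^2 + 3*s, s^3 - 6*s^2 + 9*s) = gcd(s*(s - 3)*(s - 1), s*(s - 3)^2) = s^2 - 3*s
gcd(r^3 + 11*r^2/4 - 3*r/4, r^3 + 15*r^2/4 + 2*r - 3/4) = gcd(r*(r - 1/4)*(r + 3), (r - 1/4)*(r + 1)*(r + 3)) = r^2 + 11*r/4 - 3/4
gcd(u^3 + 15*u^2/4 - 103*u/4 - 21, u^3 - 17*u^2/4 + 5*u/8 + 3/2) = u - 4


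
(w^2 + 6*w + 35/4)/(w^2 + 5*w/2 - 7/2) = (w + 5/2)/(w - 1)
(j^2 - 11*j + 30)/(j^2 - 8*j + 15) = (j - 6)/(j - 3)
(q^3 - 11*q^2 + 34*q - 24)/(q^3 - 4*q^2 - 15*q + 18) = (q - 4)/(q + 3)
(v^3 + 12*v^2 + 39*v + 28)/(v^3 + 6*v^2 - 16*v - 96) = (v^2 + 8*v + 7)/(v^2 + 2*v - 24)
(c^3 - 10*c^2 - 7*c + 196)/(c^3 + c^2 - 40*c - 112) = (c - 7)/(c + 4)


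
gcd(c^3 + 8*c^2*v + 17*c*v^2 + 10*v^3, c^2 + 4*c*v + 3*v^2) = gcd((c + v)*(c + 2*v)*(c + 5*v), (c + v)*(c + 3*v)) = c + v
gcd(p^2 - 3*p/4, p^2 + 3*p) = p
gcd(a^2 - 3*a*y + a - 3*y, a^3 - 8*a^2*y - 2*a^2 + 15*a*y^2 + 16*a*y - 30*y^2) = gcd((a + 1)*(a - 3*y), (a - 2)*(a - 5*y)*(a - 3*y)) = -a + 3*y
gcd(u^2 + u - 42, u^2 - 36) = u - 6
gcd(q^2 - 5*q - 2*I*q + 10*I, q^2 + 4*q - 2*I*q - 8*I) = q - 2*I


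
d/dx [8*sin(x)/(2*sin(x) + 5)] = 40*cos(x)/(2*sin(x) + 5)^2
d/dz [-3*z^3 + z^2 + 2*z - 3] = -9*z^2 + 2*z + 2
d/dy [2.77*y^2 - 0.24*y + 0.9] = 5.54*y - 0.24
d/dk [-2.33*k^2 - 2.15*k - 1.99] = -4.66*k - 2.15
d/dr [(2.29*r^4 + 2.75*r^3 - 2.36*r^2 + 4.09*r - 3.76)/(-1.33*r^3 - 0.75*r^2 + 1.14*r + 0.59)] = (-3.0457*r^6 - 3.435*r^5 + 2.6305*r^4 + 22.5538*r^3 - 9.7578*r^2 - 8.4248*r + 6.6995)/(1.7689*r^6 + 1.995*r^5 - 2.4699*r^4 - 3.2794*r^3 + 0.4146*r^2 + 1.3452*r + 0.3481)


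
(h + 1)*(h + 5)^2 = h^3 + 11*h^2 + 35*h + 25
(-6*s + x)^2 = 36*s^2 - 12*s*x + x^2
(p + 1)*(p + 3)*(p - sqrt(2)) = p^3 - sqrt(2)*p^2 + 4*p^2 - 4*sqrt(2)*p + 3*p - 3*sqrt(2)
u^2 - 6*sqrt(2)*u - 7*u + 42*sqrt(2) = (u - 7)*(u - 6*sqrt(2))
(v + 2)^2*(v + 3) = v^3 + 7*v^2 + 16*v + 12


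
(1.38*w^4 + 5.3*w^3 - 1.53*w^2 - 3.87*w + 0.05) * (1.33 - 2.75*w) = -3.795*w^5 - 12.7396*w^4 + 11.2565*w^3 + 8.6076*w^2 - 5.2846*w + 0.0665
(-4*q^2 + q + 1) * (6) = -24*q^2 + 6*q + 6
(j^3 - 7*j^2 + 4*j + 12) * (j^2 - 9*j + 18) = j^5 - 16*j^4 + 85*j^3 - 150*j^2 - 36*j + 216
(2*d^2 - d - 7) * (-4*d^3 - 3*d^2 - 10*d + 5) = -8*d^5 - 2*d^4 + 11*d^3 + 41*d^2 + 65*d - 35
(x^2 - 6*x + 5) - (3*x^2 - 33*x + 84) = -2*x^2 + 27*x - 79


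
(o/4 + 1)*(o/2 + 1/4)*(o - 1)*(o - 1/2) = o^4/8 + 3*o^3/8 - 17*o^2/32 - 3*o/32 + 1/8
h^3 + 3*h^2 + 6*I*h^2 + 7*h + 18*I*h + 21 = (h + 3)*(h - I)*(h + 7*I)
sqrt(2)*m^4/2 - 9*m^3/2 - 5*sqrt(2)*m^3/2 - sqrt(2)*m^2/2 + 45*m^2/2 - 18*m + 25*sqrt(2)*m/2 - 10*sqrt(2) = (m - 4)*(m - 1)*(m - 5*sqrt(2))*(sqrt(2)*m/2 + 1/2)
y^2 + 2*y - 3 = (y - 1)*(y + 3)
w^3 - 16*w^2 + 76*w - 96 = (w - 8)*(w - 6)*(w - 2)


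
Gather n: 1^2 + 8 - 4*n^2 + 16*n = -4*n^2 + 16*n + 9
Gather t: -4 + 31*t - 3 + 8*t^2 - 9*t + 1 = 8*t^2 + 22*t - 6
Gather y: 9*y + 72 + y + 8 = 10*y + 80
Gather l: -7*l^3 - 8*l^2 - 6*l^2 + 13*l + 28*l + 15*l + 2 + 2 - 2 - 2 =-7*l^3 - 14*l^2 + 56*l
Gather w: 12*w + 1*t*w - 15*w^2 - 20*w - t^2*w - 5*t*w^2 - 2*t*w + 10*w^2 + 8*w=w^2*(-5*t - 5) + w*(-t^2 - t)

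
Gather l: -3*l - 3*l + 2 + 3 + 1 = 6 - 6*l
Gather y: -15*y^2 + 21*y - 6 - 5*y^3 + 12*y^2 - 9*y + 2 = -5*y^3 - 3*y^2 + 12*y - 4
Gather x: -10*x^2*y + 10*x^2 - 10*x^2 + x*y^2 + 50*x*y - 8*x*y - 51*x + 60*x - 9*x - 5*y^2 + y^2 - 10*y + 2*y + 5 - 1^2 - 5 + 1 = -10*x^2*y + x*(y^2 + 42*y) - 4*y^2 - 8*y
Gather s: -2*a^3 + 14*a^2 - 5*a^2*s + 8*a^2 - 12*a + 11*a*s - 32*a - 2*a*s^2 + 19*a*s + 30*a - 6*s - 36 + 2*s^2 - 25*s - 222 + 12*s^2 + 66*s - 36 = -2*a^3 + 22*a^2 - 14*a + s^2*(14 - 2*a) + s*(-5*a^2 + 30*a + 35) - 294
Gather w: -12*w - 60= -12*w - 60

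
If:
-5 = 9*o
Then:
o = -5/9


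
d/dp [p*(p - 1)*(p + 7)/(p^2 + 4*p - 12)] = (p^4 + 8*p^3 - 5*p^2 - 144*p + 84)/(p^4 + 8*p^3 - 8*p^2 - 96*p + 144)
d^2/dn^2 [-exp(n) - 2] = -exp(n)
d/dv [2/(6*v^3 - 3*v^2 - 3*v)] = 2*(-6*v^2 + 2*v + 1)/(3*v^2*(-2*v^2 + v + 1)^2)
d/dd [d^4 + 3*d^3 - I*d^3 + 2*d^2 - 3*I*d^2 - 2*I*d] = 4*d^3 + d^2*(9 - 3*I) + d*(4 - 6*I) - 2*I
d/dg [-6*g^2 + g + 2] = 1 - 12*g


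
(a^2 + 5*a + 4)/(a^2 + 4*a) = (a + 1)/a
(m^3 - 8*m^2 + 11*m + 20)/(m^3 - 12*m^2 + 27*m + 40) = (m - 4)/(m - 8)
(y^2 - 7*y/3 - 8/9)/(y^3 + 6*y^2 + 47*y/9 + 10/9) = (3*y - 8)/(3*y^2 + 17*y + 10)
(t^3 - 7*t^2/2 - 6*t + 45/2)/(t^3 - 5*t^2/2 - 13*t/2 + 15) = (t - 3)/(t - 2)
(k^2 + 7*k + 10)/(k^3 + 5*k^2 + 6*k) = (k + 5)/(k*(k + 3))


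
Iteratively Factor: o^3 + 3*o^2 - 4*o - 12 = (o + 2)*(o^2 + o - 6) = (o - 2)*(o + 2)*(o + 3)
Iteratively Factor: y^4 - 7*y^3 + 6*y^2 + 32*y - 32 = (y - 4)*(y^3 - 3*y^2 - 6*y + 8) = (y - 4)*(y - 1)*(y^2 - 2*y - 8) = (y - 4)*(y - 1)*(y + 2)*(y - 4)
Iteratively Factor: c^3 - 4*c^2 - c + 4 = (c - 1)*(c^2 - 3*c - 4) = (c - 4)*(c - 1)*(c + 1)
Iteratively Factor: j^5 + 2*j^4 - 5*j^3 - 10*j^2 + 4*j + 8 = (j + 2)*(j^4 - 5*j^2 + 4) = (j - 2)*(j + 2)*(j^3 + 2*j^2 - j - 2) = (j - 2)*(j + 1)*(j + 2)*(j^2 + j - 2) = (j - 2)*(j - 1)*(j + 1)*(j + 2)*(j + 2)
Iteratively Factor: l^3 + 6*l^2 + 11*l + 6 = (l + 2)*(l^2 + 4*l + 3) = (l + 2)*(l + 3)*(l + 1)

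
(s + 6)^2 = s^2 + 12*s + 36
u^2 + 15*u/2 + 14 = (u + 7/2)*(u + 4)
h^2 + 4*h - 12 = (h - 2)*(h + 6)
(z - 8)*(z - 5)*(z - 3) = z^3 - 16*z^2 + 79*z - 120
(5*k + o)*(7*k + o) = 35*k^2 + 12*k*o + o^2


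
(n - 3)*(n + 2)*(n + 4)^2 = n^4 + 7*n^3 + 2*n^2 - 64*n - 96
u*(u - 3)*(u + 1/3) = u^3 - 8*u^2/3 - u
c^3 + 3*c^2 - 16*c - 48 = (c - 4)*(c + 3)*(c + 4)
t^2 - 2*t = t*(t - 2)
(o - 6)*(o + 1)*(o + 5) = o^3 - 31*o - 30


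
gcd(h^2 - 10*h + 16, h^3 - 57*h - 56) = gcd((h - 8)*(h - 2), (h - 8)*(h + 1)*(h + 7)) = h - 8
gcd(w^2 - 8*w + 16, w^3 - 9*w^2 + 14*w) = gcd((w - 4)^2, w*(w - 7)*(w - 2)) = 1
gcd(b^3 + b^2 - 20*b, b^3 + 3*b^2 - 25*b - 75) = b + 5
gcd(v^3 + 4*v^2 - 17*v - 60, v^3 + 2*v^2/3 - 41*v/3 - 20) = v^2 - v - 12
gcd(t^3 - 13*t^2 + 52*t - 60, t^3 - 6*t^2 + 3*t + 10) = t^2 - 7*t + 10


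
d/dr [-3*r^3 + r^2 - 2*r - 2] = -9*r^2 + 2*r - 2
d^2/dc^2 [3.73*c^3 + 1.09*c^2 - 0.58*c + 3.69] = 22.38*c + 2.18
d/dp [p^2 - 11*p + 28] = 2*p - 11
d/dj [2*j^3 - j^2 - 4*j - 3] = 6*j^2 - 2*j - 4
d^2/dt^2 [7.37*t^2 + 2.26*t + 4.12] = 14.7400000000000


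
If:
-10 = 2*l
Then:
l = -5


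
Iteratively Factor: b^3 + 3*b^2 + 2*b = (b)*(b^2 + 3*b + 2) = b*(b + 1)*(b + 2)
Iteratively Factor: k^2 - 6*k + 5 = (k - 5)*(k - 1)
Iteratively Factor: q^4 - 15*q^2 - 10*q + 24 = (q - 4)*(q^3 + 4*q^2 + q - 6) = (q - 4)*(q + 2)*(q^2 + 2*q - 3) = (q - 4)*(q + 2)*(q + 3)*(q - 1)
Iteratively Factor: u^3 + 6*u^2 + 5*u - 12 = (u - 1)*(u^2 + 7*u + 12) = (u - 1)*(u + 4)*(u + 3)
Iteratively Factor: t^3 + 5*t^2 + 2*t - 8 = (t + 2)*(t^2 + 3*t - 4) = (t + 2)*(t + 4)*(t - 1)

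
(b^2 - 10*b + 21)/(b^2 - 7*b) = (b - 3)/b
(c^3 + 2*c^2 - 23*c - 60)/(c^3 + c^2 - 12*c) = (c^2 - 2*c - 15)/(c*(c - 3))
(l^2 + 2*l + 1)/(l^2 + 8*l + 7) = (l + 1)/(l + 7)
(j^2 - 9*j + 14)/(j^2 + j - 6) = (j - 7)/(j + 3)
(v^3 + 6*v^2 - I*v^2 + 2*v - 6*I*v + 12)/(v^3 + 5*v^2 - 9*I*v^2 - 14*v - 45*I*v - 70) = (v^2 + v*(6 + I) + 6*I)/(v^2 + v*(5 - 7*I) - 35*I)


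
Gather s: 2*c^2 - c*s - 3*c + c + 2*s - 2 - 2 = 2*c^2 - 2*c + s*(2 - c) - 4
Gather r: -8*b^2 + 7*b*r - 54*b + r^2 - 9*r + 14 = -8*b^2 - 54*b + r^2 + r*(7*b - 9) + 14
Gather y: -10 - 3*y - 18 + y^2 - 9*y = y^2 - 12*y - 28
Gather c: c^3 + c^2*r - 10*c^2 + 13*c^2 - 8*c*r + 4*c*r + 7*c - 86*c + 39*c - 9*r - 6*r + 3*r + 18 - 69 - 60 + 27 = c^3 + c^2*(r + 3) + c*(-4*r - 40) - 12*r - 84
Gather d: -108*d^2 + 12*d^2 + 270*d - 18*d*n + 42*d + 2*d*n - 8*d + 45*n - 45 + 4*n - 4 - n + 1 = -96*d^2 + d*(304 - 16*n) + 48*n - 48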